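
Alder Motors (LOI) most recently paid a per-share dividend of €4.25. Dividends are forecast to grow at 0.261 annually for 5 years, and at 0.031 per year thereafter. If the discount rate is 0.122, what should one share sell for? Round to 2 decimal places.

€116.92

Two-stage DDM. Project D₁…D_5 at 0.261, terminal growth 0.031, discount at r = 0.122.
D_1 = 5.3593
D_2 = 6.7580
D_3 = 8.5219
D_4 = 10.7461
D_5 = 13.5508
Terminal value at t=5: TV = D_6/(r−g) = 13.9709/(0.122−0.031) = 153.5259
P₀ = 5.3593/(1+0.122)^1 + 6.7580/(1+0.122)^2 + 8.5219/(1+0.122)^3 + 10.7461/(1+0.122)^4 + 13.5508/(1+0.122)^5 + 153.5259/(1+0.122)^5 = 116.9207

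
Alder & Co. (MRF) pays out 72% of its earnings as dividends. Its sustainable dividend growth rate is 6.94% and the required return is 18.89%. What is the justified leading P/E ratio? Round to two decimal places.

6.03

Justified leading P/E = b/(r−g) = 0.72/(0.1889−0.0694) = 6.0251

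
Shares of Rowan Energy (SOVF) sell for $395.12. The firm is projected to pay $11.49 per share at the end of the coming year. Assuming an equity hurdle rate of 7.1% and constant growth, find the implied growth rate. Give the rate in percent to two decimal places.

From P₀ = D₁/(r − g), the implied growth is g = r − D₁/P₀.
g = 0.071 − 11.49/395.12 = 0.071 − 0.02908 = 0.04192

4.19%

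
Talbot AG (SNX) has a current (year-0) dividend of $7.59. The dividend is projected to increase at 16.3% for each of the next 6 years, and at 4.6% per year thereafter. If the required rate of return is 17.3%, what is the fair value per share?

Two-stage DDM. Project D₁…D_6 at 0.163, terminal growth 0.046, discount at r = 0.173.
D_1 = 8.8272
D_2 = 10.2660
D_3 = 11.9394
D_4 = 13.8855
D_5 = 16.1488
D_6 = 18.7811
Terminal value at t=6: TV = D_7/(r−g) = 19.6450/(0.173−0.046) = 154.6849
P₀ = 8.8272/(1+0.173)^1 + 10.2660/(1+0.173)^2 + 11.9394/(1+0.173)^3 + 13.8855/(1+0.173)^4 + 16.1488/(1+0.173)^5 + 18.7811/(1+0.173)^6 + 154.6849/(1+0.173)^6 = 103.5830

$103.58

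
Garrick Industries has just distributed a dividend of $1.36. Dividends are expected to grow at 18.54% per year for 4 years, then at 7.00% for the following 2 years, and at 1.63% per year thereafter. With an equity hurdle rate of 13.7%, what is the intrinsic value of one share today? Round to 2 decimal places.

Three-stage DDM. Project D₁…D_6; terminal Gordon value at t=6 with g = 0.0163; discount at r = 0.137.
D_1 = 1.6121
D_2 = 1.9110
D_3 = 2.2653
D_4 = 2.6853
D_5 = 2.8733
D_6 = 3.0744
TV_6 = 3.1246/(0.137−0.0163) = 25.8869
P₀ = Σ Dₜ/(1+r)ᵗ + TV_6/(1+r)^6 = 20.9609

$20.96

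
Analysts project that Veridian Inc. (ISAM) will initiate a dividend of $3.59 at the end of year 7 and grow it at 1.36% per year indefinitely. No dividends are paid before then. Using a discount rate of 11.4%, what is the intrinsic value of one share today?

Deferred-dividend DDM. At t=6 the remaining stream is a growing perpetuity with first payment D_7 = 3.59.
V_6 = D_7/(r−g) = 3.59/(0.114−0.0136) = 35.7570
P₀ = V_6/(1+r)^6 = 35.7570/(1+0.114)^6 = 18.7090

$18.71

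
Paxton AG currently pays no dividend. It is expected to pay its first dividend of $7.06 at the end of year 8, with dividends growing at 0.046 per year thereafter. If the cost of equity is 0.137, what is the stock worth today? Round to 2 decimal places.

Deferred-dividend DDM. At t=7 the remaining stream is a growing perpetuity with first payment D_8 = 7.06.
V_7 = D_8/(r−g) = 7.06/(0.137−0.046) = 77.5824
P₀ = V_7/(1+r)^7 = 77.5824/(1+0.137)^7 = 31.5820

$31.58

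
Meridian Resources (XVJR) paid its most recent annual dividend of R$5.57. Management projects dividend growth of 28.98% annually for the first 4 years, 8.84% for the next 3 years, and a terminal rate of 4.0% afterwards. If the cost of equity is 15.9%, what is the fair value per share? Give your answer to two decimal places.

Three-stage DDM. Project D₁…D_7; terminal Gordon value at t=7 with g = 0.04; discount at r = 0.159.
D_1 = 7.1842
D_2 = 9.2662
D_3 = 11.9515
D_4 = 15.4150
D_5 = 16.7777
D_6 = 18.2609
D_7 = 19.8751
TV_7 = 20.6701/(0.159−0.04) = 173.6987
P₀ = Σ Dₜ/(1+r)ᵗ + TV_7/(1+r)^7 = 113.7799

R$113.78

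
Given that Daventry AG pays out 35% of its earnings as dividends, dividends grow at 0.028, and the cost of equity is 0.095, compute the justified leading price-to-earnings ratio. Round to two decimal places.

5.22

Justified leading P/E = b/(r−g) = 0.35/(0.095−0.028) = 5.2239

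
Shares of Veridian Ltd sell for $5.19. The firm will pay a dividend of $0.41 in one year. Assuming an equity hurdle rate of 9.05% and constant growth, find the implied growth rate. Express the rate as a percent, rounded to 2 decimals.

From P₀ = D₁/(r − g), the implied growth is g = r − D₁/P₀.
g = 0.0905 − 0.41/5.19 = 0.0905 − 0.07900 = 0.01150

1.15%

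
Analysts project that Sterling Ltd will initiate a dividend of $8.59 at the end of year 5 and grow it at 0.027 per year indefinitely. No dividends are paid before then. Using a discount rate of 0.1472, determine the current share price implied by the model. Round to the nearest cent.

$41.26

Deferred-dividend DDM. At t=4 the remaining stream is a growing perpetuity with first payment D_5 = 8.59.
V_4 = D_5/(r−g) = 8.59/(0.1472−0.027) = 71.4642
P₀ = V_4/(1+r)^4 = 71.4642/(1+0.1472)^4 = 41.2603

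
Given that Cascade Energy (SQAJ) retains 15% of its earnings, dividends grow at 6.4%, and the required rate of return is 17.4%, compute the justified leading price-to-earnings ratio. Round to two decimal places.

Payout ratio b = 1 − 0.15 = 0.85.
Justified leading P/E = b/(r−g) = 0.85/(0.174−0.064) = 7.7273

7.73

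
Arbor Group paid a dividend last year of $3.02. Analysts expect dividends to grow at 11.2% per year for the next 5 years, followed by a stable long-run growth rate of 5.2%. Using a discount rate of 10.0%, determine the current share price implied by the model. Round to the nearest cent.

Two-stage DDM. Project D₁…D_5 at 0.112, terminal growth 0.052, discount at r = 0.1.
D_1 = 3.3582
D_2 = 3.7344
D_3 = 4.1526
D_4 = 4.6177
D_5 = 5.1349
Terminal value at t=5: TV = D_6/(r−g) = 5.4019/(0.1−0.052) = 112.5396
P₀ = 3.3582/(1+0.1)^1 + 3.7344/(1+0.1)^2 + 4.1526/(1+0.1)^3 + 4.6177/(1+0.1)^4 + 5.1349/(1+0.1)^5 + 112.5396/(1+0.1)^5 = 85.4797

$85.48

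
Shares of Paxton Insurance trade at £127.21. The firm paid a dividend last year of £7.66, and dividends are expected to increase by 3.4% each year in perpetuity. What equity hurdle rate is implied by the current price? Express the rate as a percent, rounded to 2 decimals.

9.63%

Rearranging the constant-growth DDM: r = D₁/P₀ + g.
D₁ = 7.66 × (1 + 0.034) = 7.9204.
r = 7.9204 / 127.21 + 0.034 = 0.06226 + 0.034 = 0.09626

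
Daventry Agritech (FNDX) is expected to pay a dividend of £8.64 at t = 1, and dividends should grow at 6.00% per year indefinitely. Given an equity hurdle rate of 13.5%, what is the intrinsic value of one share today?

Gordon growth model: P₀ = D₁/(r − g), with D₁ = 8.64 given directly.
P₀ = 8.6400 / (0.135 − 0.06) = 8.6400 / 0.075 = 115.2000

£115.20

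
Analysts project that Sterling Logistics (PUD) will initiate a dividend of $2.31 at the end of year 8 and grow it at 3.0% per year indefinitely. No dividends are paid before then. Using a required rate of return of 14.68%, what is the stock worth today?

$7.58

Deferred-dividend DDM. At t=7 the remaining stream is a growing perpetuity with first payment D_8 = 2.31.
V_7 = D_8/(r−g) = 2.31/(0.1468−0.03) = 19.7774
P₀ = V_7/(1+r)^7 = 19.7774/(1+0.1468)^7 = 7.5815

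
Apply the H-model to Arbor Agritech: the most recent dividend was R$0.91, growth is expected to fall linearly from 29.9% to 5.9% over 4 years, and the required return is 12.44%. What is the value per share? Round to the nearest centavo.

R$21.41

H-model: P₀ = D₀[(1+g_L) + H(g_S−g_L)]/(r−g_L), with H = 4/2 = 2.
P₀ = 0.91 × [(1+0.059) + 2×(0.299−0.059)] / (0.1244−0.059)
   = 0.91 × 1.5390 / 0.0654 = 21.4142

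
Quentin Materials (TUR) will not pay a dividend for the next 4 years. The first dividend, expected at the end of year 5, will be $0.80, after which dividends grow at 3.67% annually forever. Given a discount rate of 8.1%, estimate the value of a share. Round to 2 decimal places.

Deferred-dividend DDM. At t=4 the remaining stream is a growing perpetuity with first payment D_5 = 0.80.
V_4 = D_5/(r−g) = 0.80/(0.081−0.0367) = 18.0587
P₀ = V_4/(1+r)^4 = 18.0587/(1+0.081)^4 = 13.2246

$13.22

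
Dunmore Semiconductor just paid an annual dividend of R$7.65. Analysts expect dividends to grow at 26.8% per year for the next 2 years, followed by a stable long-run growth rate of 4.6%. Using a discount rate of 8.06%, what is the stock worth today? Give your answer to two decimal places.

R$337.95

Two-stage DDM. Project D₁…D_2 at 0.268, terminal growth 0.046, discount at r = 0.0806.
D_1 = 9.7002
D_2 = 12.2999
Terminal value at t=2: TV = D_3/(r−g) = 12.8656/(0.0806−0.046) = 371.8395
P₀ = 9.7002/(1+0.0806)^1 + 12.2999/(1+0.0806)^2 + 371.8395/(1+0.0806)^2 = 337.9486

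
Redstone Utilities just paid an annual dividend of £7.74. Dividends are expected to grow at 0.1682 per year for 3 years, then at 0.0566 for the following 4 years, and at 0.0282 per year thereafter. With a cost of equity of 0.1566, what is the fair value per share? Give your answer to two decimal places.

£93.75

Three-stage DDM. Project D₁…D_7; terminal Gordon value at t=7 with g = 0.0282; discount at r = 0.1566.
D_1 = 9.0419
D_2 = 10.5627
D_3 = 12.3394
D_4 = 13.0378
D_5 = 13.7757
D_6 = 14.5554
D_7 = 15.3792
TV_7 = 15.8129/(0.1566−0.0282) = 123.1537
P₀ = Σ Dₜ/(1+r)ᵗ + TV_7/(1+r)^7 = 93.7453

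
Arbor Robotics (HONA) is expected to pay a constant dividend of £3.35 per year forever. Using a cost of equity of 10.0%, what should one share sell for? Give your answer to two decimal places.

£33.50

Zero-growth DDM (perpetuity): P₀ = D/r = 3.35 / 0.1 = 33.5000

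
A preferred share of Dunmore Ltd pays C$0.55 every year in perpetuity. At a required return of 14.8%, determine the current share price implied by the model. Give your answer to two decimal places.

C$3.72

Zero-growth DDM (perpetuity): P₀ = D/r = 0.55 / 0.148 = 3.7162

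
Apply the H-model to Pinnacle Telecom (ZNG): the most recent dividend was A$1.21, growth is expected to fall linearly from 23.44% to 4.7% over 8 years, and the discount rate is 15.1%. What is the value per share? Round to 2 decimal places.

A$20.90

H-model: P₀ = D₀[(1+g_L) + H(g_S−g_L)]/(r−g_L), with H = 8/2 = 4.
P₀ = 1.21 × [(1+0.047) + 4×(0.2344−0.047)] / (0.151−0.047)
   = 1.21 × 1.7966 / 0.104 = 20.9028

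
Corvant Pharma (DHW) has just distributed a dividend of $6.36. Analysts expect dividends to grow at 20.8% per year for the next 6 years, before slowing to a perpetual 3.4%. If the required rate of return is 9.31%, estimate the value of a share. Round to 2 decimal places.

Two-stage DDM. Project D₁…D_6 at 0.208, terminal growth 0.034, discount at r = 0.0931.
D_1 = 7.6829
D_2 = 9.2809
D_3 = 11.2114
D_4 = 13.5433
D_5 = 16.3603
D_6 = 19.7633
Terminal value at t=6: TV = D_7/(r−g) = 20.4352/(0.0931−0.034) = 345.7736
P₀ = 7.6829/(1+0.0931)^1 + 9.2809/(1+0.0931)^2 + 11.2114/(1+0.0931)^3 + 13.5433/(1+0.0931)^4 + 16.3603/(1+0.0931)^5 + 19.7633/(1+0.0931)^6 + 345.7736/(1+0.0931)^6 = 257.6240

$257.62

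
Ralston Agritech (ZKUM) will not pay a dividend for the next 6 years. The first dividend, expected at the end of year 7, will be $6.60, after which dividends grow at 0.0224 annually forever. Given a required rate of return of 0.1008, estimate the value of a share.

Deferred-dividend DDM. At t=6 the remaining stream is a growing perpetuity with first payment D_7 = 6.60.
V_6 = D_7/(r−g) = 6.60/(0.1008−0.0224) = 84.1837
P₀ = V_6/(1+r)^6 = 84.1837/(1+0.1008)^6 = 47.3127

$47.31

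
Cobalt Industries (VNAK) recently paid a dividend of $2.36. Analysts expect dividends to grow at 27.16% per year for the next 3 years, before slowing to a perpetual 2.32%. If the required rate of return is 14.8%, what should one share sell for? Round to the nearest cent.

$35.01

Two-stage DDM. Project D₁…D_3 at 0.2716, terminal growth 0.0232, discount at r = 0.148.
D_1 = 3.0010
D_2 = 3.8160
D_3 = 4.8525
Terminal value at t=3: TV = D_4/(r−g) = 4.9651/(0.148−0.0232) = 39.7841
P₀ = 3.0010/(1+0.148)^1 + 3.8160/(1+0.148)^2 + 4.8525/(1+0.148)^3 + 39.7841/(1+0.148)^3 = 35.0126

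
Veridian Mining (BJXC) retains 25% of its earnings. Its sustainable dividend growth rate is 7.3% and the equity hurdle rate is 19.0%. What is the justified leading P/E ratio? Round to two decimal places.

6.41

Payout ratio b = 1 − 0.25 = 0.75.
Justified leading P/E = b/(r−g) = 0.75/(0.19−0.073) = 6.4103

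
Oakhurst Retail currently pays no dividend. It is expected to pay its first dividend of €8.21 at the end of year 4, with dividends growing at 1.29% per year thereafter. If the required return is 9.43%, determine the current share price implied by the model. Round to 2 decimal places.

Deferred-dividend DDM. At t=3 the remaining stream is a growing perpetuity with first payment D_4 = 8.21.
V_3 = D_4/(r−g) = 8.21/(0.0943−0.0129) = 100.8600
P₀ = V_3/(1+r)^3 = 100.8600/(1+0.0943)^3 = 76.9679

€76.97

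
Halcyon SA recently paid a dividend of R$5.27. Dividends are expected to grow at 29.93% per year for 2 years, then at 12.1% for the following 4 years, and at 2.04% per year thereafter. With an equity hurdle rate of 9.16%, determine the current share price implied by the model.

R$164.67

Three-stage DDM. Project D₁…D_6; terminal Gordon value at t=6 with g = 0.0204; discount at r = 0.0916.
D_1 = 6.8473
D_2 = 8.8967
D_3 = 9.9732
D_4 = 11.1800
D_5 = 12.5327
D_6 = 14.0492
TV_6 = 14.3358/(0.0916−0.0204) = 201.3457
P₀ = Σ Dₜ/(1+r)ᵗ + TV_6/(1+r)^6 = 164.6737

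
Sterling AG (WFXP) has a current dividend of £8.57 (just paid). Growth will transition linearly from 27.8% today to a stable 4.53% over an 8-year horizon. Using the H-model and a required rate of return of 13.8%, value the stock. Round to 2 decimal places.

£182.69

H-model: P₀ = D₀[(1+g_L) + H(g_S−g_L)]/(r−g_L), with H = 8/2 = 4.
P₀ = 8.57 × [(1+0.0453) + 4×(0.278−0.0453)] / (0.138−0.0453)
   = 8.57 × 1.9761 / 0.0927 = 182.6880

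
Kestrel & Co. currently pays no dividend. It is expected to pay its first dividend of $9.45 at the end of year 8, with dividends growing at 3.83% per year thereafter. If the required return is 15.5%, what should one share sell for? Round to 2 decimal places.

$29.53

Deferred-dividend DDM. At t=7 the remaining stream is a growing perpetuity with first payment D_8 = 9.45.
V_7 = D_8/(r−g) = 9.45/(0.155−0.0383) = 80.9769
P₀ = V_7/(1+r)^7 = 80.9769/(1+0.155)^7 = 29.5316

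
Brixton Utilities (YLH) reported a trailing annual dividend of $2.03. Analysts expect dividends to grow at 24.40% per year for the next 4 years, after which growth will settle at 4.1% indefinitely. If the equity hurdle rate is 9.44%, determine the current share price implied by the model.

$77.37

Two-stage DDM. Project D₁…D_4 at 0.244, terminal growth 0.041, discount at r = 0.0944.
D_1 = 2.5253
D_2 = 3.1415
D_3 = 3.9080
D_4 = 4.8616
Terminal value at t=4: TV = D_5/(r−g) = 5.0609/(0.0944−0.041) = 94.7735
P₀ = 2.5253/(1+0.0944)^1 + 3.1415/(1+0.0944)^2 + 3.9080/(1+0.0944)^3 + 4.8616/(1+0.0944)^4 + 94.7735/(1+0.0944)^4 = 77.3676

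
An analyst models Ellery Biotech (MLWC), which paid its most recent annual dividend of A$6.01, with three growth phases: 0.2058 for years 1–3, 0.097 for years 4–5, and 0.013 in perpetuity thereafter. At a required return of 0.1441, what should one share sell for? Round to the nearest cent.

Three-stage DDM. Project D₁…D_5; terminal Gordon value at t=5 with g = 0.013; discount at r = 0.1441.
D_1 = 7.2469
D_2 = 8.7383
D_3 = 10.5366
D_4 = 11.5586
D_5 = 12.6798
TV_5 = 12.8447/(0.1441−0.013) = 97.9761
P₀ = Σ Dₜ/(1+r)ᵗ + TV_5/(1+r)^5 = 83.2404

A$83.24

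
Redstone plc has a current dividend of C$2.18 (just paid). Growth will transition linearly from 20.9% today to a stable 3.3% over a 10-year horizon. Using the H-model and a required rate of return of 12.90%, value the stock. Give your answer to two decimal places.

C$43.44

H-model: P₀ = D₀[(1+g_L) + H(g_S−g_L)]/(r−g_L), with H = 10/2 = 5.
P₀ = 2.18 × [(1+0.033) + 5×(0.209−0.033)] / (0.129−0.033)
   = 2.18 × 1.9130 / 0.096 = 43.4410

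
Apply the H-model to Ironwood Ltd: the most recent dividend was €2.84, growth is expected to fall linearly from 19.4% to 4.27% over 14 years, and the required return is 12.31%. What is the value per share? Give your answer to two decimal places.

H-model: P₀ = D₀[(1+g_L) + H(g_S−g_L)]/(r−g_L), with H = 14/2 = 7.
P₀ = 2.84 × [(1+0.0427) + 7×(0.194−0.0427)] / (0.1231−0.0427)
   = 2.84 × 2.1018 / 0.0804 = 74.2427

€74.24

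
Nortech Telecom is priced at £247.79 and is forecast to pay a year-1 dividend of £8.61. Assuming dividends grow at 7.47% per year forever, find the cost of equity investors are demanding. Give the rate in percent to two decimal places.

Rearranging the constant-growth DDM: r = D₁/P₀ + g.
r = 8.6100 / 247.79 + 0.0747 = 0.03475 + 0.0747 = 0.10945

10.94%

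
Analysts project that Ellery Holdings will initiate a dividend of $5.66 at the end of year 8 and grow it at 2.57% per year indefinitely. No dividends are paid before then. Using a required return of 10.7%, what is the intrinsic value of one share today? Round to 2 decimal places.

Deferred-dividend DDM. At t=7 the remaining stream is a growing perpetuity with first payment D_8 = 5.66.
V_7 = D_8/(r−g) = 5.66/(0.107−0.0257) = 69.6187
P₀ = V_7/(1+r)^7 = 69.6187/(1+0.107)^7 = 34.1737

$34.17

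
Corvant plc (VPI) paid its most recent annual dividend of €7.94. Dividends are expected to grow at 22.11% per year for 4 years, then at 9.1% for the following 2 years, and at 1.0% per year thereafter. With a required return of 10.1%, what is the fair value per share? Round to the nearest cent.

Three-stage DDM. Project D₁…D_6; terminal Gordon value at t=6 with g = 0.01; discount at r = 0.101.
D_1 = 9.6955
D_2 = 11.8392
D_3 = 14.4569
D_4 = 17.6533
D_5 = 19.2597
D_6 = 21.0124
TV_6 = 21.2225/(0.101−0.01) = 233.2142
P₀ = Σ Dₜ/(1+r)ᵗ + TV_6/(1+r)^6 = 196.0471

€196.05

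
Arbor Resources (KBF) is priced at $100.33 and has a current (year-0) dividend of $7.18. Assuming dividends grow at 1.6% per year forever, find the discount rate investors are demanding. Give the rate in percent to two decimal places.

8.87%

Rearranging the constant-growth DDM: r = D₁/P₀ + g.
D₁ = 7.18 × (1 + 0.016) = 7.2949.
r = 7.2949 / 100.33 + 0.016 = 0.07271 + 0.016 = 0.08871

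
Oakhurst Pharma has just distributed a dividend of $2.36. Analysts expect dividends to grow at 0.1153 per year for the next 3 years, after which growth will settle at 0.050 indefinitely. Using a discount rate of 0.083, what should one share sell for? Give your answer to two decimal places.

$89.52

Two-stage DDM. Project D₁…D_3 at 0.1153, terminal growth 0.05, discount at r = 0.083.
D_1 = 2.6321
D_2 = 2.9356
D_3 = 3.2741
Terminal value at t=3: TV = D_4/(r−g) = 3.4378/(0.083−0.05) = 104.1748
P₀ = 2.6321/(1+0.083)^1 + 2.9356/(1+0.083)^2 + 3.2741/(1+0.083)^3 + 104.1748/(1+0.083)^3 = 89.5227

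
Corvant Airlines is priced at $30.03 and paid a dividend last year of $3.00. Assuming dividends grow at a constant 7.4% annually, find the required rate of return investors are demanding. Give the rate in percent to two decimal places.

18.13%

Rearranging the constant-growth DDM: r = D₁/P₀ + g.
D₁ = 3.00 × (1 + 0.074) = 3.2220.
r = 3.2220 / 30.03 + 0.074 = 0.10729 + 0.074 = 0.18129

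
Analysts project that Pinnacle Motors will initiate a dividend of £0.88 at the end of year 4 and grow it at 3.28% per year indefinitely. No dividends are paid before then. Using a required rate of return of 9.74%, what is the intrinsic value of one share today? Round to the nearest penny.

£10.31

Deferred-dividend DDM. At t=3 the remaining stream is a growing perpetuity with first payment D_4 = 0.88.
V_3 = D_4/(r−g) = 0.88/(0.0974−0.0328) = 13.6223
P₀ = V_3/(1+r)^3 = 13.6223/(1+0.0974)^3 = 10.3075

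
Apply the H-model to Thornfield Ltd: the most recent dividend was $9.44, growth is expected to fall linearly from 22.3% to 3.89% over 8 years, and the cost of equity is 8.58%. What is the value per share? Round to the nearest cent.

H-model: P₀ = D₀[(1+g_L) + H(g_S−g_L)]/(r−g_L), with H = 8/2 = 4.
P₀ = 9.44 × [(1+0.0389) + 4×(0.223−0.0389)] / (0.0858−0.0389)
   = 9.44 × 1.7753 / 0.0469 = 357.3312

$357.33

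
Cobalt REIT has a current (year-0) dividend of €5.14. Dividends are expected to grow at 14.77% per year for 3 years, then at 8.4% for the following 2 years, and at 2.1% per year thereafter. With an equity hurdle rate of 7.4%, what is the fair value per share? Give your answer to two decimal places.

Three-stage DDM. Project D₁…D_5; terminal Gordon value at t=5 with g = 0.021; discount at r = 0.074.
D_1 = 5.8992
D_2 = 6.7705
D_3 = 7.7705
D_4 = 8.4232
D_5 = 9.1308
TV_5 = 9.3225/(0.074−0.021) = 175.8963
P₀ = Σ Dₜ/(1+r)ᵗ + TV_5/(1+r)^5 = 153.4489

€153.45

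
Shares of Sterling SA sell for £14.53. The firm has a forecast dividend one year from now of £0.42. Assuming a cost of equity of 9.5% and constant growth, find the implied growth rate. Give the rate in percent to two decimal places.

6.61%

From P₀ = D₁/(r − g), the implied growth is g = r − D₁/P₀.
g = 0.095 − 0.42/14.53 = 0.095 − 0.02891 = 0.06609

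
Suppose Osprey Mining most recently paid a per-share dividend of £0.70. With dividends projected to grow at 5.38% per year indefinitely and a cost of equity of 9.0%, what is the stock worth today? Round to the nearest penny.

£20.38

Gordon growth model: P₀ = D₁/(r − g). D₁ = 0.70 × (1 + 0.0538) = 0.7377.
P₀ = 0.7377 / (0.09 − 0.0538) = 0.7377 / 0.0362 = 20.3773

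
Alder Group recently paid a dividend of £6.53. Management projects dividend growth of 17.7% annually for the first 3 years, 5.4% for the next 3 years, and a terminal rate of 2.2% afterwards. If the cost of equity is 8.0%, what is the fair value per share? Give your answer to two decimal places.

£185.91

Three-stage DDM. Project D₁…D_6; terminal Gordon value at t=6 with g = 0.022; discount at r = 0.08.
D_1 = 7.6858
D_2 = 9.0462
D_3 = 10.6474
D_4 = 11.2223
D_5 = 11.8283
D_6 = 12.4671
TV_6 = 12.7413/(0.08−0.022) = 219.6784
P₀ = Σ Dₜ/(1+r)ᵗ + TV_6/(1+r)^6 = 185.9143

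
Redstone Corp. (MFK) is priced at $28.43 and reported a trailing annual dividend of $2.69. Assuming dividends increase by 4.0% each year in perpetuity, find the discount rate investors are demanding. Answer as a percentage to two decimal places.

Rearranging the constant-growth DDM: r = D₁/P₀ + g.
D₁ = 2.69 × (1 + 0.04) = 2.7976.
r = 2.7976 / 28.43 + 0.04 = 0.09840 + 0.04 = 0.13840

13.84%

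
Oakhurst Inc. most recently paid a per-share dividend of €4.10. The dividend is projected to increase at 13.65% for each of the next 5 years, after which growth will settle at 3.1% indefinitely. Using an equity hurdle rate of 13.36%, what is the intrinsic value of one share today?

€62.39

Two-stage DDM. Project D₁…D_5 at 0.1365, terminal growth 0.031, discount at r = 0.1336.
D_1 = 4.6597
D_2 = 5.2957
D_3 = 6.0186
D_4 = 6.8401
D_5 = 7.7738
Terminal value at t=5: TV = D_6/(r−g) = 8.0147/(0.1336−0.031) = 78.1164
P₀ = 4.6597/(1+0.1336)^1 + 5.2957/(1+0.1336)^2 + 6.0186/(1+0.1336)^3 + 6.8401/(1+0.1336)^4 + 7.7738/(1+0.1336)^5 + 78.1164/(1+0.1336)^5 = 62.3874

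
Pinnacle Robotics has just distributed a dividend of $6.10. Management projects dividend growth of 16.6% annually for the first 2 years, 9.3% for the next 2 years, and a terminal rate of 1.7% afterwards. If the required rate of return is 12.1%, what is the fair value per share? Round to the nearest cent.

Three-stage DDM. Project D₁…D_4; terminal Gordon value at t=4 with g = 0.017; discount at r = 0.121.
D_1 = 7.1126
D_2 = 8.2933
D_3 = 9.0646
D_4 = 9.9076
TV_4 = 10.0760/(0.121−0.017) = 96.8846
P₀ = Σ Dₜ/(1+r)ᵗ + TV_4/(1+r)^4 = 87.0057

$87.01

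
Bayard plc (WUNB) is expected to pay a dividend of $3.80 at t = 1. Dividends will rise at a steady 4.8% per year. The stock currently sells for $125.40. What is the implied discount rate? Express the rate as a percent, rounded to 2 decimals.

7.83%

Rearranging the constant-growth DDM: r = D₁/P₀ + g.
r = 3.8000 / 125.40 + 0.048 = 0.03030 + 0.048 = 0.07830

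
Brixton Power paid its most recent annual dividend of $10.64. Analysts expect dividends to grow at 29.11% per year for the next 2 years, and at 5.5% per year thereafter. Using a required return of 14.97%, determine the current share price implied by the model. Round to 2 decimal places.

Two-stage DDM. Project D₁…D_2 at 0.2911, terminal growth 0.055, discount at r = 0.1497.
D_1 = 13.7373
D_2 = 17.7362
Terminal value at t=2: TV = D_3/(r−g) = 18.7117/(0.1497−0.055) = 197.5895
P₀ = 13.7373/(1+0.1497)^1 + 17.7362/(1+0.1497)^2 + 197.5895/(1+0.1497)^2 = 174.8508

$174.85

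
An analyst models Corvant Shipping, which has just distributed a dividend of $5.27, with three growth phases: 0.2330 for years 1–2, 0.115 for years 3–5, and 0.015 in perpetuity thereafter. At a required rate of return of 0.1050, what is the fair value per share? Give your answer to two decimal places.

$108.51

Three-stage DDM. Project D₁…D_5; terminal Gordon value at t=5 with g = 0.015; discount at r = 0.105.
D_1 = 6.4979
D_2 = 8.0119
D_3 = 8.9333
D_4 = 9.9606
D_5 = 11.1061
TV_5 = 11.2727/(0.105−0.015) = 125.2521
P₀ = Σ Dₜ/(1+r)ᵗ + TV_5/(1+r)^5 = 108.5134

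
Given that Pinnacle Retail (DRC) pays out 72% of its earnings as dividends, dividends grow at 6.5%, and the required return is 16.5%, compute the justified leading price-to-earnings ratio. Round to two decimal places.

7.20

Justified leading P/E = b/(r−g) = 0.72/(0.165−0.065) = 7.2000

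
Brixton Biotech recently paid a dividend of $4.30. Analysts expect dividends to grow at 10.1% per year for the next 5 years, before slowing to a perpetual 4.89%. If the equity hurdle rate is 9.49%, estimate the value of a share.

$122.67

Two-stage DDM. Project D₁…D_5 at 0.101, terminal growth 0.0489, discount at r = 0.0949.
D_1 = 4.7343
D_2 = 5.2125
D_3 = 5.7389
D_4 = 6.3186
D_5 = 6.9567
Terminal value at t=5: TV = D_6/(r−g) = 7.2969/(0.0949−0.0489) = 158.6285
P₀ = 4.7343/(1+0.0949)^1 + 5.2125/(1+0.0949)^2 + 5.7389/(1+0.0949)^3 + 6.3186/(1+0.0949)^4 + 6.9567/(1+0.0949)^5 + 158.6285/(1+0.0949)^5 = 122.6733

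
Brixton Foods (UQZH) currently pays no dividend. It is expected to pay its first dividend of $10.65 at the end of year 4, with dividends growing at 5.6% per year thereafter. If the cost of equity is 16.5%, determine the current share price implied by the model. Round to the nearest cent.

Deferred-dividend DDM. At t=3 the remaining stream is a growing perpetuity with first payment D_4 = 10.65.
V_3 = D_4/(r−g) = 10.65/(0.165−0.056) = 97.7064
P₀ = V_3/(1+r)^3 = 97.7064/(1+0.165)^3 = 61.7939

$61.79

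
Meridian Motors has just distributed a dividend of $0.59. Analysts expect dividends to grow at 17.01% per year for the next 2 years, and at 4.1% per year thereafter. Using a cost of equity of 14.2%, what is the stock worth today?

Two-stage DDM. Project D₁…D_2 at 0.1701, terminal growth 0.041, discount at r = 0.142.
D_1 = 0.6904
D_2 = 0.8078
Terminal value at t=2: TV = D_3/(r−g) = 0.8409/(0.142−0.041) = 8.3258
P₀ = 0.6904/(1+0.142)^1 + 0.8078/(1+0.142)^2 + 8.3258/(1+0.142)^2 = 7.6079

$7.61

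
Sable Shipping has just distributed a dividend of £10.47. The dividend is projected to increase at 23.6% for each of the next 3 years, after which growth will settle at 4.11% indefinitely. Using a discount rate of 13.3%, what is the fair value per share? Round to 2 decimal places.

£191.46

Two-stage DDM. Project D₁…D_3 at 0.236, terminal growth 0.0411, discount at r = 0.133.
D_1 = 12.9409
D_2 = 15.9950
D_3 = 19.7698
Terminal value at t=3: TV = D_4/(r−g) = 20.5823/(0.133−0.0411) = 223.9644
P₀ = 12.9409/(1+0.133)^1 + 15.9950/(1+0.133)^2 + 19.7698/(1+0.133)^3 + 223.9644/(1+0.133)^3 = 191.4637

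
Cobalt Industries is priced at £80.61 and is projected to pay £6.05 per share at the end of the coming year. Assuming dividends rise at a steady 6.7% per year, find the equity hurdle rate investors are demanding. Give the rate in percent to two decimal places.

Rearranging the constant-growth DDM: r = D₁/P₀ + g.
r = 6.0500 / 80.61 + 0.067 = 0.07505 + 0.067 = 0.14205

14.21%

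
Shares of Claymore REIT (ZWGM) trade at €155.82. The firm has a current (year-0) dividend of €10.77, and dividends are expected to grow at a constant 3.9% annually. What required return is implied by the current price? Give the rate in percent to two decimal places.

11.08%

Rearranging the constant-growth DDM: r = D₁/P₀ + g.
D₁ = 10.77 × (1 + 0.039) = 11.1900.
r = 11.1900 / 155.82 + 0.039 = 0.07181 + 0.039 = 0.11081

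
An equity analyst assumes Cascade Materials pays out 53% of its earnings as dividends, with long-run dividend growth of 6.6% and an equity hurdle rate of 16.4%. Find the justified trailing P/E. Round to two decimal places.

Justified trailing P/E = b(1+g)/(r−g) = 0.53×(1+0.066)/(0.164−0.066) = 5.7651

5.77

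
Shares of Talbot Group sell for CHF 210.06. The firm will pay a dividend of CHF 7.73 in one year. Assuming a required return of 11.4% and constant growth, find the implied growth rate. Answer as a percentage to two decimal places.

7.72%

From P₀ = D₁/(r − g), the implied growth is g = r − D₁/P₀.
g = 0.114 − 7.73/210.06 = 0.114 − 0.03680 = 0.07720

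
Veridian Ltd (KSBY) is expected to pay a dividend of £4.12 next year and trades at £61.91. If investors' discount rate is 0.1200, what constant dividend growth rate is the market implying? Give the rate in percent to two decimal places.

From P₀ = D₁/(r − g), the implied growth is g = r − D₁/P₀.
g = 0.12 − 4.12/61.91 = 0.12 − 0.06655 = 0.05345

5.35%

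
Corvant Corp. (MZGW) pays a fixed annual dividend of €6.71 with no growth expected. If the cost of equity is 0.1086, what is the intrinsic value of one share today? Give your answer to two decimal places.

Zero-growth DDM (perpetuity): P₀ = D/r = 6.71 / 0.1086 = 61.7864

€61.79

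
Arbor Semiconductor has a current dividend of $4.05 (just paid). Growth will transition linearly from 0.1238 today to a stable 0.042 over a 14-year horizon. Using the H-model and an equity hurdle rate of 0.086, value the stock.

H-model: P₀ = D₀[(1+g_L) + H(g_S−g_L)]/(r−g_L), with H = 14/2 = 7.
P₀ = 4.05 × [(1+0.042) + 7×(0.1238−0.042)] / (0.086−0.042)
   = 4.05 × 1.6146 / 0.044 = 148.6166

$148.62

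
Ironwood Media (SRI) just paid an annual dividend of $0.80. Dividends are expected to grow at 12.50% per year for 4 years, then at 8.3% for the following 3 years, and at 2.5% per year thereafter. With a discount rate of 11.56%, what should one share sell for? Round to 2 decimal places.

$14.17

Three-stage DDM. Project D₁…D_7; terminal Gordon value at t=7 with g = 0.025; discount at r = 0.1156.
D_1 = 0.9000
D_2 = 1.0125
D_3 = 1.1391
D_4 = 1.2814
D_5 = 1.3878
D_6 = 1.5030
D_7 = 1.6277
TV_7 = 1.6684/(0.1156−0.025) = 18.4154
P₀ = Σ Dₜ/(1+r)ᵗ + TV_7/(1+r)^7 = 14.1706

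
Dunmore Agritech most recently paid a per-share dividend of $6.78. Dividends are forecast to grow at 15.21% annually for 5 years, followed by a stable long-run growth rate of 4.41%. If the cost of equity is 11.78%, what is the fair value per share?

$148.87

Two-stage DDM. Project D₁…D_5 at 0.1521, terminal growth 0.0441, discount at r = 0.1178.
D_1 = 7.8112
D_2 = 8.9993
D_3 = 10.3681
D_4 = 11.9451
D_5 = 13.7620
Terminal value at t=5: TV = D_6/(r−g) = 14.3689/(0.1178−0.0441) = 194.9643
P₀ = 7.8112/(1+0.1178)^1 + 8.9993/(1+0.1178)^2 + 10.3681/(1+0.1178)^3 + 11.9451/(1+0.1178)^4 + 13.7620/(1+0.1178)^5 + 194.9643/(1+0.1178)^5 = 148.8723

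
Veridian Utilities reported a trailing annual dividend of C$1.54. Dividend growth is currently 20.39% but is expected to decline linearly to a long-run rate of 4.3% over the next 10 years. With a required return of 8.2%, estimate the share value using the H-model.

H-model: P₀ = D₀[(1+g_L) + H(g_S−g_L)]/(r−g_L), with H = 10/2 = 5.
P₀ = 1.54 × [(1+0.043) + 5×(0.2039−0.043)] / (0.082−0.043)
   = 1.54 × 1.8475 / 0.039 = 72.9526

C$72.95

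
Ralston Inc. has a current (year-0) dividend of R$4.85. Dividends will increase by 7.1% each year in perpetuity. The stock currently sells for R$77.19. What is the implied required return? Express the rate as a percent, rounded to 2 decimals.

Rearranging the constant-growth DDM: r = D₁/P₀ + g.
D₁ = 4.85 × (1 + 0.071) = 5.1943.
r = 5.1943 / 77.19 + 0.071 = 0.06729 + 0.071 = 0.13829

13.83%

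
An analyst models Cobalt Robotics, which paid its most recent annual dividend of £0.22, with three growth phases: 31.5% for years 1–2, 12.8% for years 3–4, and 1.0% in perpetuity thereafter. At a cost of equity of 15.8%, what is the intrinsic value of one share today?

£2.92

Three-stage DDM. Project D₁…D_4; terminal Gordon value at t=4 with g = 0.01; discount at r = 0.158.
D_1 = 0.2893
D_2 = 0.3804
D_3 = 0.4291
D_4 = 0.4841
TV_4 = 0.4889/(0.158−0.01) = 3.3033
P₀ = Σ Dₜ/(1+r)ᵗ + TV_4/(1+r)^4 = 2.9161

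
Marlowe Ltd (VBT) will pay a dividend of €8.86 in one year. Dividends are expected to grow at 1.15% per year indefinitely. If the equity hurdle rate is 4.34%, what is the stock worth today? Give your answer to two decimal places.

Gordon growth model: P₀ = D₁/(r − g), with D₁ = 8.86 given directly.
P₀ = 8.8600 / (0.0434 − 0.0115) = 8.8600 / 0.0319 = 277.7429

€277.74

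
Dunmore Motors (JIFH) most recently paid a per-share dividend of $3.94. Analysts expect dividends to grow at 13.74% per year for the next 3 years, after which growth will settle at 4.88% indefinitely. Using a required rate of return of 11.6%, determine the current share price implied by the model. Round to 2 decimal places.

Two-stage DDM. Project D₁…D_3 at 0.1374, terminal growth 0.0488, discount at r = 0.116.
D_1 = 4.4814
D_2 = 5.0971
D_3 = 5.7974
Terminal value at t=3: TV = D_4/(r−g) = 6.0803/(0.116−0.0488) = 90.4814
P₀ = 4.4814/(1+0.116)^1 + 5.0971/(1+0.116)^2 + 5.7974/(1+0.116)^3 + 90.4814/(1+0.116)^3 = 77.3770

$77.38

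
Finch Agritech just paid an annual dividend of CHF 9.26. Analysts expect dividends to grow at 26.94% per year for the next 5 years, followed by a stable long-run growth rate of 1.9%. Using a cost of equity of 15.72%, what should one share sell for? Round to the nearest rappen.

Two-stage DDM. Project D₁…D_5 at 0.2694, terminal growth 0.019, discount at r = 0.1572.
D_1 = 11.7546
D_2 = 14.9213
D_3 = 18.9412
D_4 = 24.0439
D_5 = 30.5213
Terminal value at t=5: TV = D_6/(r−g) = 31.1012/(0.1572−0.019) = 225.0451
P₀ = 11.7546/(1+0.1572)^1 + 14.9213/(1+0.1572)^2 + 18.9412/(1+0.1572)^3 + 24.0439/(1+0.1572)^4 + 30.5213/(1+0.1572)^5 + 225.0451/(1+0.1572)^5 = 170.0896

CHF 170.09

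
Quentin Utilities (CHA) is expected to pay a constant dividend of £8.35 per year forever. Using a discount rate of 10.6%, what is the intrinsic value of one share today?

£78.77

Zero-growth DDM (perpetuity): P₀ = D/r = 8.35 / 0.106 = 78.7736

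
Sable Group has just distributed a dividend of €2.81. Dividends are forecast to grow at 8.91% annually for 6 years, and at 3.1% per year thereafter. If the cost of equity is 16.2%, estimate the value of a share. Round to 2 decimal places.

Two-stage DDM. Project D₁…D_6 at 0.0891, terminal growth 0.031, discount at r = 0.162.
D_1 = 3.0604
D_2 = 3.3331
D_3 = 3.6300
D_4 = 3.9535
D_5 = 4.3057
D_6 = 4.6894
Terminal value at t=6: TV = D_7/(r−g) = 4.8347/(0.162−0.031) = 36.9063
P₀ = 3.0604/(1+0.162)^1 + 3.3331/(1+0.162)^2 + 3.6300/(1+0.162)^3 + 3.9535/(1+0.162)^4 + 4.3057/(1+0.162)^5 + 4.6894/(1+0.162)^6 + 36.9063/(1+0.162)^6 = 28.5137

€28.51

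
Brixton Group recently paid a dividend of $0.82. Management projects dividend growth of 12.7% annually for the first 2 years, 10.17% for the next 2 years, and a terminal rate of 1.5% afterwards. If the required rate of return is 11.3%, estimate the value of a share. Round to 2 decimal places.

Three-stage DDM. Project D₁…D_4; terminal Gordon value at t=4 with g = 0.015; discount at r = 0.113.
D_1 = 0.9241
D_2 = 1.0415
D_3 = 1.1474
D_4 = 1.2641
TV_4 = 1.2831/(0.113−0.015) = 13.0927
P₀ = Σ Dₜ/(1+r)ᵗ + TV_4/(1+r)^4 = 11.8590

$11.86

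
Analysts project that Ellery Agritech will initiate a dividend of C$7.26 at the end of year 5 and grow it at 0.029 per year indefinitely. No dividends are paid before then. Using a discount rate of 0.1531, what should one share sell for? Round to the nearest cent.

C$33.09

Deferred-dividend DDM. At t=4 the remaining stream is a growing perpetuity with first payment D_5 = 7.26.
V_4 = D_5/(r−g) = 7.26/(0.1531−0.029) = 58.5012
P₀ = V_4/(1+r)^4 = 58.5012/(1+0.1531)^4 = 33.0900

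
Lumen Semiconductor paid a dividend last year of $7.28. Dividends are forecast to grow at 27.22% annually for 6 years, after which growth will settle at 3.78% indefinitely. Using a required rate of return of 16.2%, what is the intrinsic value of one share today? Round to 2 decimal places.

Two-stage DDM. Project D₁…D_6 at 0.2722, terminal growth 0.0378, discount at r = 0.162.
D_1 = 9.2616
D_2 = 11.7826
D_3 = 14.9899
D_4 = 19.0701
D_5 = 24.2610
D_6 = 30.8648
Terminal value at t=6: TV = D_7/(r−g) = 32.0315/(0.162−0.0378) = 257.9026
P₀ = 9.2616/(1+0.162)^1 + 11.7826/(1+0.162)^2 + 14.9899/(1+0.162)^3 + 19.0701/(1+0.162)^4 + 24.2610/(1+0.162)^5 + 30.8648/(1+0.162)^6 + 257.9026/(1+0.162)^6 = 165.4660

$165.47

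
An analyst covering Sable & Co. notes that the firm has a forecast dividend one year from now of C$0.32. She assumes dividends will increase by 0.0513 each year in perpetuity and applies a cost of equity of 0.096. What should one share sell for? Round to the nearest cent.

C$7.16

Gordon growth model: P₀ = D₁/(r − g), with D₁ = 0.32 given directly.
P₀ = 0.3200 / (0.096 − 0.0513) = 0.3200 / 0.0447 = 7.1588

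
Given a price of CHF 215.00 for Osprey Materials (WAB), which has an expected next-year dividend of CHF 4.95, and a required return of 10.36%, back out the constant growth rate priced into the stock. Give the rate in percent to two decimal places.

From P₀ = D₁/(r − g), the implied growth is g = r − D₁/P₀.
g = 0.1036 − 4.95/215.00 = 0.1036 − 0.02302 = 0.08058

8.06%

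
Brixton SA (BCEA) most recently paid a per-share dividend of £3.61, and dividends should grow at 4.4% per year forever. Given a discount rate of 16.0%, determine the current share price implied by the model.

£32.49

Gordon growth model: P₀ = D₁/(r − g). D₁ = 3.61 × (1 + 0.044) = 3.7688.
P₀ = 3.7688 / (0.16 − 0.044) = 3.7688 / 0.116 = 32.4900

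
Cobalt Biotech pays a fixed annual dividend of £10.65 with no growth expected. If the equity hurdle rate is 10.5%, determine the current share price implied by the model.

Zero-growth DDM (perpetuity): P₀ = D/r = 10.65 / 0.105 = 101.4286

£101.43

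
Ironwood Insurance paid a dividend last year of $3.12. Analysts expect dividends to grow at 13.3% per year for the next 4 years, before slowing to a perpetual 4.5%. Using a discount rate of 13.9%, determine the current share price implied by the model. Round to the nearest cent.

$46.28

Two-stage DDM. Project D₁…D_4 at 0.133, terminal growth 0.045, discount at r = 0.139.
D_1 = 3.5350
D_2 = 4.0051
D_3 = 4.5378
D_4 = 5.1413
Terminal value at t=4: TV = D_5/(r−g) = 5.3727/(0.139−0.045) = 57.1561
P₀ = 3.5350/(1+0.139)^1 + 4.0051/(1+0.139)^2 + 4.5378/(1+0.139)^3 + 5.1413/(1+0.139)^4 + 57.1561/(1+0.139)^4 = 46.2765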